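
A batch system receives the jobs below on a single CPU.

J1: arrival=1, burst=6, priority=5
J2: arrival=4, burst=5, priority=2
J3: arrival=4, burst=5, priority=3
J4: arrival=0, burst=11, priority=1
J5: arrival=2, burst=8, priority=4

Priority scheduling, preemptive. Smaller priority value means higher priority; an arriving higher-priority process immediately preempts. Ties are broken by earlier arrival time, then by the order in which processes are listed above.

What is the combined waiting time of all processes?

Gantt: | J4 0-11 | J2 11-16 | J3 16-21 | J5 21-29 | J1 29-35 |
Completion: J1=35  J2=16  J3=21  J4=11  J5=29
Turnaround (C−A): J1=34  J2=12  J3=17  J4=11  J5=27
Waiting = turnaround − burst: J1=28, J2=7, J3=12, J4=0, J5=19
Total waiting = 28 + 7 + 12 + 0 + 19 = 66

66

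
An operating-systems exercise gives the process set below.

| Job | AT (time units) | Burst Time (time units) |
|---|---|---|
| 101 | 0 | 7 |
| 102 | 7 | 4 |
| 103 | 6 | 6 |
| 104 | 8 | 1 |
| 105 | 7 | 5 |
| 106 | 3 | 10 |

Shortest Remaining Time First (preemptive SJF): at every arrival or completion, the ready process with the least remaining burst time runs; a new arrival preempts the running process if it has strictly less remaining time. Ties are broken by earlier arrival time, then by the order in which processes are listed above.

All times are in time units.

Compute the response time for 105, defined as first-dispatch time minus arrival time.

Timeline: | 101 0-7 | 102 7-8 | 104 8-9 | 102 9-12 | 105 12-17 | 103 17-23 | 106 23-33 |
Completion: 101=7  102=12  103=23  104=9  105=17  106=33
Response(105) = first start − arrival = 12 − 7 = 5

5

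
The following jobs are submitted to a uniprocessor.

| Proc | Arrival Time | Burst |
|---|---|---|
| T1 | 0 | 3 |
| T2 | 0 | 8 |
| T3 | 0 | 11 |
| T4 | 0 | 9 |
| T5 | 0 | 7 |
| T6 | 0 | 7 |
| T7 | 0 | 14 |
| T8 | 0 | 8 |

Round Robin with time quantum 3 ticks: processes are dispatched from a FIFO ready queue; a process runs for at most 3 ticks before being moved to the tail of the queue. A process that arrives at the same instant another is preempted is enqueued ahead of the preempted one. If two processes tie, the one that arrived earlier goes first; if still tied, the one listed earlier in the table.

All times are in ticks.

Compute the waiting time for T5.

47

Gantt: | T1 0-3 | T2 3-6 | T3 6-9 | T4 9-12 | T5 12-15 | T6 15-18 | T7 18-21 | T8 21-24 | T2 24-27 | T3 27-30 | T4 30-33 | T5 33-36 | T6 36-39 | T7 39-42 | T8 42-45 | T2 45-47 | T3 47-50 | T4 50-53 | T5 53-54 | T6 54-55 | T7 55-58 | T8 58-60 | T3 60-62 | T7 62-67 |
Completion: T1=3  T2=47  T3=62  T4=53  T5=54  T6=55  T7=67  T8=60
Waiting(T5) = turnaround − burst = 54 − 7 = 47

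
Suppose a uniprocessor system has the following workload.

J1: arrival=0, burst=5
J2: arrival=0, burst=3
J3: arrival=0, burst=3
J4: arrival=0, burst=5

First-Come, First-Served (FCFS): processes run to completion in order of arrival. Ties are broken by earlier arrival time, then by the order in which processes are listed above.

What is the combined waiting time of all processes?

Gantt: | J1 0-5 | J2 5-8 | J3 8-11 | J4 11-16 |
Completion: J1=5  J2=8  J3=11  J4=16
Turnaround (C−A): J1=5  J2=8  J3=11  J4=16
Waiting = turnaround − burst: J1=0, J2=5, J3=8, J4=11
Total waiting = 0 + 5 + 8 + 11 = 24

24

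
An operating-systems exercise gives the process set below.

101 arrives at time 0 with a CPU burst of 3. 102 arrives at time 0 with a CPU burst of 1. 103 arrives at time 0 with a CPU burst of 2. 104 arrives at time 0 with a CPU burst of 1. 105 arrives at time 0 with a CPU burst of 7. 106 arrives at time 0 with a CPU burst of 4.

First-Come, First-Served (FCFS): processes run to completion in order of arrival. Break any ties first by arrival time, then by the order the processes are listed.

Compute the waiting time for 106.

Schedule: | 101 0-3 | 102 3-4 | 103 4-6 | 104 6-7 | 105 7-14 | 106 14-18 |
Completion: 101=3  102=4  103=6  104=7  105=14  106=18
Waiting(106) = turnaround − burst = 18 − 4 = 14

14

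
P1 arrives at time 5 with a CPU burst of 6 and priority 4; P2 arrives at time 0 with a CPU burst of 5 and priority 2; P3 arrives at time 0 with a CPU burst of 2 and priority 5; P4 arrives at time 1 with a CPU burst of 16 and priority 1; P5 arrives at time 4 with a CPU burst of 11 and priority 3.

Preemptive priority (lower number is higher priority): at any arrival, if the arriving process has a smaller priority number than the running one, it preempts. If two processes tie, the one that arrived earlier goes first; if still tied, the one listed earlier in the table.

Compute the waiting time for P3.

Schedule: | P2 0-1 | P4 1-17 | P2 17-21 | P5 21-32 | P1 32-38 | P3 38-40 |
Completion: P1=38  P2=21  P3=40  P4=17  P5=32
Turnaround (C−A): P1=33  P2=21  P3=40  P4=16  P5=28
Waiting(P3) = turnaround − burst = 40 − 2 = 38

38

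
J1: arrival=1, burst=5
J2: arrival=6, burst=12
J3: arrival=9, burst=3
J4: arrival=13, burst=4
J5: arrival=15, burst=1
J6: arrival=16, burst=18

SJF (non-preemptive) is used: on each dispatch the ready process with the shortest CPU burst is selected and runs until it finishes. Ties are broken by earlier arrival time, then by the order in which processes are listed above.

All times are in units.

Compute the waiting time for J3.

10

Timeline: | idle 0-1 | J1 1-6 | J2 6-18 | J5 18-19 | J3 19-22 | J4 22-26 | J6 26-44 |
Completion: J1=6  J2=18  J3=22  J4=26  J5=19  J6=44
Turnaround (C−A): J1=5  J2=12  J3=13  J4=13  J5=4  J6=28
Waiting(J3) = turnaround − burst = 13 − 3 = 10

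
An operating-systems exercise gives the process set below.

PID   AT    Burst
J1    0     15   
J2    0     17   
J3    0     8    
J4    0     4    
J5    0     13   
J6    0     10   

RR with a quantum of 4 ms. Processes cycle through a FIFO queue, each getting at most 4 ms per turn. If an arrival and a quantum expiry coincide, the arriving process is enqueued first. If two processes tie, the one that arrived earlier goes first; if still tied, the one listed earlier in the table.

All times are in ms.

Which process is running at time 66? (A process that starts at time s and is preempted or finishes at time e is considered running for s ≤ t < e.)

Timeline: | J1 0-4 | J2 4-8 | J3 8-12 | J4 12-16 | J5 16-20 | J6 20-24 | J1 24-28 | J2 28-32 | J3 32-36 | J5 36-40 | J6 40-44 | J1 44-48 | J2 48-52 | J5 52-56 | J6 56-58 | J1 58-61 | J2 61-65 | J5 65-66 | J2 66-67 |
Completion: J1=61  J2=67  J3=36  J4=16  J5=66  J6=58
Turnaround (C−A): J1=61  J2=67  J3=36  J4=16  J5=66  J6=58

J2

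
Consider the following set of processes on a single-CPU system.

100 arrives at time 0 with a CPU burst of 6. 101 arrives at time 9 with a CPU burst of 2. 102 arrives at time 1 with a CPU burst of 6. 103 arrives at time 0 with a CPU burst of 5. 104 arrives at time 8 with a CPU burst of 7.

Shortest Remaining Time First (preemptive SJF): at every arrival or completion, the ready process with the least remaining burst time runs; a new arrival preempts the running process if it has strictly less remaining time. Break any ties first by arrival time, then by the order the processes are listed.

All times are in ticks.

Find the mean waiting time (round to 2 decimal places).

Gantt: | 103 0-5 | 100 5-11 | 101 11-13 | 102 13-19 | 104 19-26 |
Completion: 100=11  101=13  102=19  103=5  104=26
Turnaround (C−A): 100=11  101=4  102=18  103=5  104=18
Waiting times: 100=5, 101=2, 102=12, 103=0, 104=11
Average waiting = (5+2+12+0+11) / 5 = 30/5 = 6.00

6.00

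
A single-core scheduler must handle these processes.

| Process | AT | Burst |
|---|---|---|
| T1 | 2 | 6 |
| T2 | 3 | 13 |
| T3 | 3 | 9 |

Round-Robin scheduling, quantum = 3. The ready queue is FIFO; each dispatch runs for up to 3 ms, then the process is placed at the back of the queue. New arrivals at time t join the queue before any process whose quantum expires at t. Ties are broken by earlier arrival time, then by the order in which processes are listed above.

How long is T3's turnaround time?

Gantt: | idle 0-2 | T1 2-5 | T2 5-8 | T3 8-11 | T1 11-14 | T2 14-17 | T3 17-20 | T2 20-23 | T3 23-26 | T2 26-30 |
Completion: T1=14  T2=30  T3=26
Turnaround (C−A): T1=12  T2=27  T3=23
Turnaround(T3) = completion − arrival = 26 − 3 = 23

23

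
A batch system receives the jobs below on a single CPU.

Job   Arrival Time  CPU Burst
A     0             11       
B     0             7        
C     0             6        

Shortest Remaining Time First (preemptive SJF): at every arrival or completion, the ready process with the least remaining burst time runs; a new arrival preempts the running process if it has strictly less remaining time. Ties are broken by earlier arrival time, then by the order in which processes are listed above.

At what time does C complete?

Timeline: | C 0-6 | B 6-13 | A 13-24 |
Completion: A=24  B=13  C=6
Turnaround (C−A): A=24  B=13  C=6

6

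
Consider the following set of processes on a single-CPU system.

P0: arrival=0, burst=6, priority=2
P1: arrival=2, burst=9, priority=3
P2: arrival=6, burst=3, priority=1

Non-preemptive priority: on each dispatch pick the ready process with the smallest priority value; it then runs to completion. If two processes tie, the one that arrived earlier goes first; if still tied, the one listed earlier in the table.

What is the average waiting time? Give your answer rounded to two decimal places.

2.33

Schedule: | P0 0-6 | P2 6-9 | P1 9-18 |
Completion: P0=6  P1=18  P2=9
Waiting times: P0=0, P1=7, P2=0
Average waiting = (0+7+0) / 3 = 7/3 = 2.33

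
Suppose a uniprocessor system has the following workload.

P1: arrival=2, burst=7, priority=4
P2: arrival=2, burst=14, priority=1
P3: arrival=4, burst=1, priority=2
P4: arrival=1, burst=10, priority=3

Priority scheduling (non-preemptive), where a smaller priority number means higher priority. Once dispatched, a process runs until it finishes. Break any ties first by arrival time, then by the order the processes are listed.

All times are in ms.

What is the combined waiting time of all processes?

Timeline: | idle 0-1 | P4 1-11 | P2 11-25 | P3 25-26 | P1 26-33 |
Completion: P1=33  P2=25  P3=26  P4=11
Waiting = turnaround − burst: P1=24, P2=9, P3=21, P4=0
Total waiting = 24 + 9 + 21 + 0 = 54

54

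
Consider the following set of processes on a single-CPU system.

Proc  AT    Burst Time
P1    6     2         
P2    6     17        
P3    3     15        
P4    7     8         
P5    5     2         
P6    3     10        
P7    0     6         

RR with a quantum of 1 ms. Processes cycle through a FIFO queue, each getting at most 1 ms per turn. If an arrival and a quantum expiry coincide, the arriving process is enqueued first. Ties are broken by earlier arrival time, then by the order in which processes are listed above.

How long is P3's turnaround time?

Timeline: | P7 0-3 | P3 3-4 | P6 4-5 | P7 5-6 | P3 6-7 | P5 7-8 | P6 8-9 | P1 9-10 | P2 10-11 | P7 11-12 | P4 12-13 | P3 13-14 | P5 14-15 | P6 15-16 | P1 16-17 | P2 17-18 | P7 18-19 | P4 19-20 | P3 20-21 | P6 21-22 | P2 22-23 | P4 23-24 | P3 24-25 | P6 25-26 | P2 26-27 | P4 27-28 | P3 28-29 | P6 29-30 | P2 30-31 | P4 31-32 | P3 32-33 | P6 33-34 | P2 34-35 | P4 35-36 | P3 36-37 | P6 37-38 | P2 38-39 | P4 39-40 | P3 40-41 | P6 41-42 | P2 42-43 | P4 43-44 | P3 44-45 | P6 45-46 | P2 46-47 | P3 47-48 | P2 48-49 | P3 49-50 | P2 50-51 | P3 51-52 | P2 52-53 | P3 53-54 | P2 54-55 | P3 55-56 | P2 56-60 |
Completion: P1=17  P2=60  P3=56  P4=44  P5=15  P6=46  P7=19
Turnaround (C−A): P1=11  P2=54  P3=53  P4=37  P5=10  P6=43  P7=19
Turnaround(P3) = completion − arrival = 56 − 3 = 53

53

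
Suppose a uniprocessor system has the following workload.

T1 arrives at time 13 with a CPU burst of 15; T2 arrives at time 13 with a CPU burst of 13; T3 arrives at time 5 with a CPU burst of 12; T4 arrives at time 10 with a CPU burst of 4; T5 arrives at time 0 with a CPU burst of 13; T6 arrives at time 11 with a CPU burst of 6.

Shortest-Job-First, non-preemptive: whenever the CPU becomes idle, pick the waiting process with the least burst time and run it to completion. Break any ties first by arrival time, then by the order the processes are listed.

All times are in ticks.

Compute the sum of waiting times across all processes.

84

Schedule: | T5 0-13 | T4 13-17 | T6 17-23 | T3 23-35 | T2 35-48 | T1 48-63 |
Completion: T1=63  T2=48  T3=35  T4=17  T5=13  T6=23
Waiting = turnaround − burst: T1=35, T2=22, T3=18, T4=3, T5=0, T6=6
Total waiting = 35 + 22 + 18 + 3 + 0 + 6 = 84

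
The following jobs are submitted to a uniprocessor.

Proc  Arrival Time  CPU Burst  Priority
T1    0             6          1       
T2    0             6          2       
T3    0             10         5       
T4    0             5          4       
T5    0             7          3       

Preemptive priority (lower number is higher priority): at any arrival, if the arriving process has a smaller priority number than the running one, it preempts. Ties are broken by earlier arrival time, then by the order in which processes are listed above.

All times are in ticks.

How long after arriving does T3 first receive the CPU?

Timeline: | T1 0-6 | T2 6-12 | T5 12-19 | T4 19-24 | T3 24-34 |
Completion: T1=6  T2=12  T3=34  T4=24  T5=19
Response(T3) = first start − arrival = 24 − 0 = 24

24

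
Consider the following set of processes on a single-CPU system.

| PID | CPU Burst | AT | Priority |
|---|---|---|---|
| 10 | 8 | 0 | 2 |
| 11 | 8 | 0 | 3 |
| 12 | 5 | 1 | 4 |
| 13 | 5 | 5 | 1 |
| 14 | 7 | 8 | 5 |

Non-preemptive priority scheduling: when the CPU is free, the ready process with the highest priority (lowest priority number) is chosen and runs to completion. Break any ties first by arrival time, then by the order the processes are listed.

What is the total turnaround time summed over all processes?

87

Timeline: | 10 0-8 | 13 8-13 | 11 13-21 | 12 21-26 | 14 26-33 |
Completion: 10=8  11=21  12=26  13=13  14=33
Turnaround (C−A): 10=8  11=21  12=25  13=8  14=25
Turnaround = completion − arrival: 10=8, 11=21, 12=25, 13=8, 14=25
Total turnaround = 8 + 21 + 25 + 8 + 25 = 87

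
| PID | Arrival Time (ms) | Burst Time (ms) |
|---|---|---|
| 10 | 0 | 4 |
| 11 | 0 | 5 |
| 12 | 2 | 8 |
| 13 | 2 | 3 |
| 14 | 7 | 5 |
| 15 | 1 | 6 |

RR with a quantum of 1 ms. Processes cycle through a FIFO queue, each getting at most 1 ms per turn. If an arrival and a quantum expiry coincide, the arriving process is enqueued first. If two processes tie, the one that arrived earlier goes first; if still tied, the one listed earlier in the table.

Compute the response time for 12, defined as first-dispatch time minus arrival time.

2

Timeline: | 10 0-1 | 11 1-2 | 15 2-3 | 10 3-4 | 12 4-5 | 13 5-6 | 11 6-7 | 15 7-8 | 10 8-9 | 12 9-10 | 13 10-11 | 14 11-12 | 11 12-13 | 15 13-14 | 10 14-15 | 12 15-16 | 13 16-17 | 14 17-18 | 11 18-19 | 15 19-20 | 12 20-21 | 14 21-22 | 11 22-23 | 15 23-24 | 12 24-25 | 14 25-26 | 15 26-27 | 12 27-28 | 14 28-29 | 12 29-31 |
Completion: 10=15  11=23  12=31  13=17  14=29  15=27
Response(12) = first start − arrival = 4 − 2 = 2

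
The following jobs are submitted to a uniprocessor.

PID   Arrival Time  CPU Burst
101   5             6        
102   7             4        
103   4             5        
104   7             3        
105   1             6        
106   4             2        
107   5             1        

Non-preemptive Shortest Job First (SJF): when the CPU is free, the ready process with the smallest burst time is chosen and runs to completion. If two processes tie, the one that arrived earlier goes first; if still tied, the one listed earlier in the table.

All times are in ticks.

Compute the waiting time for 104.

3

Timeline: | idle 0-1 | 105 1-7 | 107 7-8 | 106 8-10 | 104 10-13 | 102 13-17 | 103 17-22 | 101 22-28 |
Completion: 101=28  102=17  103=22  104=13  105=7  106=10  107=8
Waiting(104) = turnaround − burst = 6 − 3 = 3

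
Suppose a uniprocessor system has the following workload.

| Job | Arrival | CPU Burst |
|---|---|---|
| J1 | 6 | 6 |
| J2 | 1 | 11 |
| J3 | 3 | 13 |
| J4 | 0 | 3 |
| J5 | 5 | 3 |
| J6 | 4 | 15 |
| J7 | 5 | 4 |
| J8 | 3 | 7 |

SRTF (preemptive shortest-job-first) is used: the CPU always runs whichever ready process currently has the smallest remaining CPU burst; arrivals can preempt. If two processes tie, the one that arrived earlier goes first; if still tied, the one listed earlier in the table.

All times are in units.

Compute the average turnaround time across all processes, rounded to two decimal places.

22.38

Timeline: | J4 0-3 | J8 3-5 | J5 5-8 | J7 8-12 | J8 12-17 | J1 17-23 | J2 23-34 | J3 34-47 | J6 47-62 |
Completion: J1=23  J2=34  J3=47  J4=3  J5=8  J6=62  J7=12  J8=17
Turnaround times: J1=17, J2=33, J3=44, J4=3, J5=3, J6=58, J7=7, J8=14
Average turnaround = (17+33+44+3+3+58+7+14) / 8 = 179/8 = 22.38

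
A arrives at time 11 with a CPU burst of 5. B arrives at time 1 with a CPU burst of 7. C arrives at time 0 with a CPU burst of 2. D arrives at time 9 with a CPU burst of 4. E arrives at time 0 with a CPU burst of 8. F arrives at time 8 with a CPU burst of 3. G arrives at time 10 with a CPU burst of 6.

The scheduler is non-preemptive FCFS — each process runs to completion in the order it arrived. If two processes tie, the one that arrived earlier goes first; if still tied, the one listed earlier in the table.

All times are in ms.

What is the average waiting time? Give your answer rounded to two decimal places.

9.14

Gantt: | C 0-2 | E 2-10 | B 10-17 | F 17-20 | D 20-24 | G 24-30 | A 30-35 |
Completion: A=35  B=17  C=2  D=24  E=10  F=20  G=30
Waiting times: A=19, B=9, C=0, D=11, E=2, F=9, G=14
Average waiting = (19+9+0+11+2+9+14) / 7 = 64/7 = 9.14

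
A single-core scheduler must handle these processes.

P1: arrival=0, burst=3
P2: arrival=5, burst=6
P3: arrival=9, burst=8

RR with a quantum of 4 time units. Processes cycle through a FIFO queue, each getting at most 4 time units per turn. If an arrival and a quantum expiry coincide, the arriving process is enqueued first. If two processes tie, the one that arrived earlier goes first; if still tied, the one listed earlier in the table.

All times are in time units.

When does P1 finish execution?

Timeline: | P1 0-3 | idle 3-5 | P2 5-9 | P3 9-13 | P2 13-15 | P3 15-19 |
Completion: P1=3  P2=15  P3=19
Turnaround (C−A): P1=3  P2=10  P3=10

3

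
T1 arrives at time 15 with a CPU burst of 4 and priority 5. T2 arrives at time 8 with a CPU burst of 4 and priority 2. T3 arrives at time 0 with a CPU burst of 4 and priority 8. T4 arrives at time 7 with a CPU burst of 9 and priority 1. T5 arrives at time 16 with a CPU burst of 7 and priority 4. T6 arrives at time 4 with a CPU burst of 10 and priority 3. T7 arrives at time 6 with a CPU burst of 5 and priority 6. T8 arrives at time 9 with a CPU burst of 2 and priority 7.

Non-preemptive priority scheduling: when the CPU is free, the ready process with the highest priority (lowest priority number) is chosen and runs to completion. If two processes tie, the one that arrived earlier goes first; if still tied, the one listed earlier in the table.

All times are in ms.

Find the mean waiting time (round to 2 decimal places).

Schedule: | T3 0-4 | T6 4-14 | T4 14-23 | T2 23-27 | T5 27-34 | T1 34-38 | T7 38-43 | T8 43-45 |
Completion: T1=38  T2=27  T3=4  T4=23  T5=34  T6=14  T7=43  T8=45
Turnaround (C−A): T1=23  T2=19  T3=4  T4=16  T5=18  T6=10  T7=37  T8=36
Waiting times: T1=19, T2=15, T3=0, T4=7, T5=11, T6=0, T7=32, T8=34
Average waiting = (19+15+0+7+11+0+32+34) / 8 = 118/8 = 14.75

14.75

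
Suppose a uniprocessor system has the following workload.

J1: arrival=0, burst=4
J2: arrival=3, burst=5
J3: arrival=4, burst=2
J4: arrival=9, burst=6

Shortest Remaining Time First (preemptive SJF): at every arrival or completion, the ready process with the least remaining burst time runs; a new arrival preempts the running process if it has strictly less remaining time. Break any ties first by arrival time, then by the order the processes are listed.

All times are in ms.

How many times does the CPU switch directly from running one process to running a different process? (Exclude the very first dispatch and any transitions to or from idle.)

Timeline: | J1 0-4 | J3 4-6 | J2 6-11 | J4 11-17 |
Completion: J1=4  J2=11  J3=6  J4=17
Turnaround (C−A): J1=4  J2=8  J3=2  J4=8

3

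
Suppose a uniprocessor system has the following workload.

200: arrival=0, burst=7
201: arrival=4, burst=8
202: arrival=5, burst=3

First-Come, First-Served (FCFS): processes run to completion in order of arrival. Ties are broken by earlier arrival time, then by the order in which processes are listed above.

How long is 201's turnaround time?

Gantt: | 200 0-7 | 201 7-15 | 202 15-18 |
Completion: 200=7  201=15  202=18
Turnaround (C−A): 200=7  201=11  202=13
Turnaround(201) = completion − arrival = 15 − 4 = 11

11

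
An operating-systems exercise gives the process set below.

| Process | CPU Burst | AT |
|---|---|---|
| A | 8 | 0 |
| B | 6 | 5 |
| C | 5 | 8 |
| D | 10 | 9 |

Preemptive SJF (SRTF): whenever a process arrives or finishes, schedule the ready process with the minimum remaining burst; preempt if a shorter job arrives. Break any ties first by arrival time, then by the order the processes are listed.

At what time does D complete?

29

Gantt: | A 0-8 | C 8-13 | B 13-19 | D 19-29 |
Completion: A=8  B=19  C=13  D=29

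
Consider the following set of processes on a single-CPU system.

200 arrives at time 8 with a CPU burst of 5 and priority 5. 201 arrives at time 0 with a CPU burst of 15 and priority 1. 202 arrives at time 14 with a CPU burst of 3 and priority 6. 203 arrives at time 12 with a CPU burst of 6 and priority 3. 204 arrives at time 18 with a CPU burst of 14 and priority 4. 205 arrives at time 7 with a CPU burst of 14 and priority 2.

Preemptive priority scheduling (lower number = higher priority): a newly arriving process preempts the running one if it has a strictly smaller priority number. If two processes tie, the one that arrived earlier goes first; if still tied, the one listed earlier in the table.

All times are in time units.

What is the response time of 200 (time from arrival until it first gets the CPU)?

Timeline: | 201 0-15 | 205 15-29 | 203 29-35 | 204 35-49 | 200 49-54 | 202 54-57 |
Completion: 200=54  201=15  202=57  203=35  204=49  205=29
Turnaround (C−A): 200=46  201=15  202=43  203=23  204=31  205=22
Response(200) = first start − arrival = 49 − 8 = 41

41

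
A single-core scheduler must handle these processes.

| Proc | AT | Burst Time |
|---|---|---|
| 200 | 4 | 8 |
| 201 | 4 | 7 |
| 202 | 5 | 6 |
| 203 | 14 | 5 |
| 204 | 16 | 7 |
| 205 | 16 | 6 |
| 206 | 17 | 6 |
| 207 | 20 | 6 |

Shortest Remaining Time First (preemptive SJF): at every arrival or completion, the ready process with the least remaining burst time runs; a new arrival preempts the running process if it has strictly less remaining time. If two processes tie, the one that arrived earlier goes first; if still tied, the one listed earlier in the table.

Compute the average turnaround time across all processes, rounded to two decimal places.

Schedule: | idle 0-4 | 201 4-11 | 202 11-17 | 203 17-22 | 205 22-28 | 206 28-34 | 207 34-40 | 204 40-47 | 200 47-55 |
Completion: 200=55  201=11  202=17  203=22  204=47  205=28  206=34  207=40
Turnaround (C−A): 200=51  201=7  202=12  203=8  204=31  205=12  206=17  207=20
Turnaround times: 200=51, 201=7, 202=12, 203=8, 204=31, 205=12, 206=17, 207=20
Average turnaround = (51+7+12+8+31+12+17+20) / 8 = 158/8 = 19.75

19.75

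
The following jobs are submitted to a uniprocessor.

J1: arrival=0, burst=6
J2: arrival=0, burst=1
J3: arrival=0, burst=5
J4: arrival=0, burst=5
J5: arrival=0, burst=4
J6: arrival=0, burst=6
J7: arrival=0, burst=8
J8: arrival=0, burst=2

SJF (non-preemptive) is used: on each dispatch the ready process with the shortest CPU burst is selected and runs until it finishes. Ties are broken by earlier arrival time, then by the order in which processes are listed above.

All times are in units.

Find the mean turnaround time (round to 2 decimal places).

16.13

Schedule: | J2 0-1 | J8 1-3 | J5 3-7 | J3 7-12 | J4 12-17 | J1 17-23 | J6 23-29 | J7 29-37 |
Completion: J1=23  J2=1  J3=12  J4=17  J5=7  J6=29  J7=37  J8=3
Turnaround (C−A): J1=23  J2=1  J3=12  J4=17  J5=7  J6=29  J7=37  J8=3
Turnaround times: J1=23, J2=1, J3=12, J4=17, J5=7, J6=29, J7=37, J8=3
Average turnaround = (23+1+12+17+7+29+37+3) / 8 = 129/8 = 16.13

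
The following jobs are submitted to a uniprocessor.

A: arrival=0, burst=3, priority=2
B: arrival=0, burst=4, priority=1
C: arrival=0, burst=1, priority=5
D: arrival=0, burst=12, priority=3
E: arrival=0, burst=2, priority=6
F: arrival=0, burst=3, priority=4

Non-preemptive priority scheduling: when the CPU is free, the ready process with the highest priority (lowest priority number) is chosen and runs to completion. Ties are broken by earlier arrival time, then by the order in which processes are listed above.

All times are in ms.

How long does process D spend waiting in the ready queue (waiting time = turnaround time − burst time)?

7

Timeline: | B 0-4 | A 4-7 | D 7-19 | F 19-22 | C 22-23 | E 23-25 |
Completion: A=7  B=4  C=23  D=19  E=25  F=22
Waiting(D) = turnaround − burst = 19 − 12 = 7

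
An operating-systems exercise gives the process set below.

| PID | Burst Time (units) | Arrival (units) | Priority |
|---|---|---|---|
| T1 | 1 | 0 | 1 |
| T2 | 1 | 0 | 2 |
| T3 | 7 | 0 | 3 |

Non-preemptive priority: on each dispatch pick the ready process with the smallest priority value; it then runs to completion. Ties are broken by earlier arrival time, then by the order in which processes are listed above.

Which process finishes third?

T3

Schedule: | T1 0-1 | T2 1-2 | T3 2-9 |
Completion: T1=1  T2=2  T3=9
Turnaround (C−A): T1=1  T2=2  T3=9
Finish order: T1 → T2 → T3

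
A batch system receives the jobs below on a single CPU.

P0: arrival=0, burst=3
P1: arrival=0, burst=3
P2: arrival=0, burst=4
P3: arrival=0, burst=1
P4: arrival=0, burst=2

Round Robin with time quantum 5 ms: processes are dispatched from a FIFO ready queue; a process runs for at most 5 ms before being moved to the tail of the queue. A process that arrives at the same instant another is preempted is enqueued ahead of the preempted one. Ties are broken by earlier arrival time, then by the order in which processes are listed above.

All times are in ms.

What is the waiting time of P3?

10

Gantt: | P0 0-3 | P1 3-6 | P2 6-10 | P3 10-11 | P4 11-13 |
Completion: P0=3  P1=6  P2=10  P3=11  P4=13
Waiting(P3) = turnaround − burst = 11 − 1 = 10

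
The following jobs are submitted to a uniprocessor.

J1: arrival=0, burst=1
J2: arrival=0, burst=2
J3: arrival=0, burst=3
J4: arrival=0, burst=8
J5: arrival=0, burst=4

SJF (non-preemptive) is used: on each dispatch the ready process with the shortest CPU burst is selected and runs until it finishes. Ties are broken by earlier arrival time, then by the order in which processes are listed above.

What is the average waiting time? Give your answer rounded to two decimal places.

4.00

Schedule: | J1 0-1 | J2 1-3 | J3 3-6 | J5 6-10 | J4 10-18 |
Completion: J1=1  J2=3  J3=6  J4=18  J5=10
Turnaround (C−A): J1=1  J2=3  J3=6  J4=18  J5=10
Waiting times: J1=0, J2=1, J3=3, J4=10, J5=6
Average waiting = (0+1+3+10+6) / 5 = 20/5 = 4.00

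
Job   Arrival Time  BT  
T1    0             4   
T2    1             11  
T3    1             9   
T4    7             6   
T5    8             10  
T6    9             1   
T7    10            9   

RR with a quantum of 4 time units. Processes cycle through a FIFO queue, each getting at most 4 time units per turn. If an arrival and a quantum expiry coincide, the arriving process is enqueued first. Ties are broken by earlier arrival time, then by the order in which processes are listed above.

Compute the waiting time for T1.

Timeline: | T1 0-4 | T2 4-8 | T3 8-12 | T4 12-16 | T5 16-20 | T2 20-24 | T6 24-25 | T7 25-29 | T3 29-33 | T4 33-35 | T5 35-39 | T2 39-42 | T7 42-46 | T3 46-47 | T5 47-49 | T7 49-50 |
Completion: T1=4  T2=42  T3=47  T4=35  T5=49  T6=25  T7=50
Turnaround (C−A): T1=4  T2=41  T3=46  T4=28  T5=41  T6=16  T7=40
Waiting(T1) = turnaround − burst = 4 − 4 = 0

0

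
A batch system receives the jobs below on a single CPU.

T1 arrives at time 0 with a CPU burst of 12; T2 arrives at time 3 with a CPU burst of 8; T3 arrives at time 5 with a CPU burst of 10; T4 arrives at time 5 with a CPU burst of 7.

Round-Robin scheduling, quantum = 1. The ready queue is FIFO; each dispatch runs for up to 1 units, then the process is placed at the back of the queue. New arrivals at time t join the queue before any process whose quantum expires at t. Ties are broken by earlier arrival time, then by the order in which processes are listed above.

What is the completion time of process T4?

Timeline: | T1 0-3 | T2 3-4 | T1 4-5 | T2 5-6 | T3 6-7 | T4 7-8 | T1 8-9 | T2 9-10 | T3 10-11 | T4 11-12 | T1 12-13 | T2 13-14 | T3 14-15 | T4 15-16 | T1 16-17 | T2 17-18 | T3 18-19 | T4 19-20 | T1 20-21 | T2 21-22 | T3 22-23 | T4 23-24 | T1 24-25 | T2 25-26 | T3 26-27 | T4 27-28 | T1 28-29 | T2 29-30 | T3 30-31 | T4 31-32 | T1 32-33 | T3 33-34 | T1 34-35 | T3 35-37 |
Completion: T1=35  T2=30  T3=37  T4=32
Turnaround (C−A): T1=35  T2=27  T3=32  T4=27

32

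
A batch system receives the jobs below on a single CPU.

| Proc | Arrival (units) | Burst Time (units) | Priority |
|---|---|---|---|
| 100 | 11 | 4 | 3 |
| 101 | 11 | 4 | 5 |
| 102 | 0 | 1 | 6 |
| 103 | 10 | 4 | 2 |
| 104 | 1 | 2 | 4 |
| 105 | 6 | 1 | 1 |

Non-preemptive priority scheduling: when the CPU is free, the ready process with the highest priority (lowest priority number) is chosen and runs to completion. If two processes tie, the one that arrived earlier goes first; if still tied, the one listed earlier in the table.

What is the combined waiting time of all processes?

Gantt: | 102 0-1 | 104 1-3 | idle 3-6 | 105 6-7 | idle 7-10 | 103 10-14 | 100 14-18 | 101 18-22 |
Completion: 100=18  101=22  102=1  103=14  104=3  105=7
Turnaround (C−A): 100=7  101=11  102=1  103=4  104=2  105=1
Waiting = turnaround − burst: 100=3, 101=7, 102=0, 103=0, 104=0, 105=0
Total waiting = 3 + 7 + 0 + 0 + 0 + 0 = 10

10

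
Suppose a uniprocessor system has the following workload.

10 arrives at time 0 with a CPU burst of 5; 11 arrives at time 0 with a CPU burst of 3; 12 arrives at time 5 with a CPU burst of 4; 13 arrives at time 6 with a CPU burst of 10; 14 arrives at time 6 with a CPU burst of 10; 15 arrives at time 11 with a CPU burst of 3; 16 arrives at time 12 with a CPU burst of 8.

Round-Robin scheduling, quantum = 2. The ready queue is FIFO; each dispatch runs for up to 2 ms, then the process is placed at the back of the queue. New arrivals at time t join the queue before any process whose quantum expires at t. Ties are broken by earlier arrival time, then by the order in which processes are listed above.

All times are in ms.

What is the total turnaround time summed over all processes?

Schedule: | 10 0-2 | 11 2-4 | 10 4-6 | 11 6-7 | 12 7-9 | 13 9-11 | 14 11-13 | 10 13-14 | 12 14-16 | 15 16-18 | 13 18-20 | 16 20-22 | 14 22-24 | 15 24-25 | 13 25-27 | 16 27-29 | 14 29-31 | 13 31-33 | 16 33-35 | 14 35-37 | 13 37-39 | 16 39-41 | 14 41-43 |
Completion: 10=14  11=7  12=16  13=39  14=43  15=25  16=41
Turnaround = completion − arrival: 10=14, 11=7, 12=11, 13=33, 14=37, 15=14, 16=29
Total turnaround = 14 + 7 + 11 + 33 + 37 + 14 + 29 = 145

145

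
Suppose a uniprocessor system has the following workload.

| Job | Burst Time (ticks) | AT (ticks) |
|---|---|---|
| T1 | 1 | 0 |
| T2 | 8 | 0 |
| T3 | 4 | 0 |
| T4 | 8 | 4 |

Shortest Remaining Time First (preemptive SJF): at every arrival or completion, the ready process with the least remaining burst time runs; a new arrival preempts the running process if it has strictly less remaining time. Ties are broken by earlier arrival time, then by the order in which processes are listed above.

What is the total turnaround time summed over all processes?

Timeline: | T1 0-1 | T3 1-5 | T2 5-13 | T4 13-21 |
Completion: T1=1  T2=13  T3=5  T4=21
Turnaround = completion − arrival: T1=1, T2=13, T3=5, T4=17
Total turnaround = 1 + 13 + 5 + 17 = 36

36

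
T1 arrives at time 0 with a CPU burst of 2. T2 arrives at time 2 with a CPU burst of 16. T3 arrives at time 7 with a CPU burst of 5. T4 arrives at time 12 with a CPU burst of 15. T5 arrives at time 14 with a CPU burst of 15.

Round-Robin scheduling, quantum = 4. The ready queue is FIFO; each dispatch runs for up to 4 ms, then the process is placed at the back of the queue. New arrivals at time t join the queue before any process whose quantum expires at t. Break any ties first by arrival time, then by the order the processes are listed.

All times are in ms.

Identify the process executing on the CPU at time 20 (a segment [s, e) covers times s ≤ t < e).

Timeline: | T1 0-2 | T2 2-10 | T3 10-14 | T2 14-18 | T4 18-22 | T5 22-26 | T3 26-27 | T2 27-31 | T4 31-35 | T5 35-39 | T4 39-43 | T5 43-47 | T4 47-50 | T5 50-53 |
Completion: T1=2  T2=31  T3=27  T4=50  T5=53
Turnaround (C−A): T1=2  T2=29  T3=20  T4=38  T5=39

T4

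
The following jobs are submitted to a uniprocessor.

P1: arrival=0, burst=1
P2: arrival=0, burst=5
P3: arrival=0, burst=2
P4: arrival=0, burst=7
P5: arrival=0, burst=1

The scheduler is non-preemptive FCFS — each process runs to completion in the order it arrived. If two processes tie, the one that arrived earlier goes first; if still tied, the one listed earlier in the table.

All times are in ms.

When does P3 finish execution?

8

Gantt: | P1 0-1 | P2 1-6 | P3 6-8 | P4 8-15 | P5 15-16 |
Completion: P1=1  P2=6  P3=8  P4=15  P5=16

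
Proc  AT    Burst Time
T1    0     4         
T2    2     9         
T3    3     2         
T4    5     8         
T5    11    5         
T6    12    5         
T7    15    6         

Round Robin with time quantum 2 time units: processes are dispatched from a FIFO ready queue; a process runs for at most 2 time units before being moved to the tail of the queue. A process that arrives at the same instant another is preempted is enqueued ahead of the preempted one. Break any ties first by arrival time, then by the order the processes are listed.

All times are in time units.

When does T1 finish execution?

Gantt: | T1 0-2 | T2 2-4 | T1 4-6 | T3 6-8 | T2 8-10 | T4 10-12 | T2 12-14 | T5 14-16 | T6 16-18 | T4 18-20 | T2 20-22 | T7 22-24 | T5 24-26 | T6 26-28 | T4 28-30 | T2 30-31 | T7 31-33 | T5 33-34 | T6 34-35 | T4 35-37 | T7 37-39 |
Completion: T1=6  T2=31  T3=8  T4=37  T5=34  T6=35  T7=39
Turnaround (C−A): T1=6  T2=29  T3=5  T4=32  T5=23  T6=23  T7=24

6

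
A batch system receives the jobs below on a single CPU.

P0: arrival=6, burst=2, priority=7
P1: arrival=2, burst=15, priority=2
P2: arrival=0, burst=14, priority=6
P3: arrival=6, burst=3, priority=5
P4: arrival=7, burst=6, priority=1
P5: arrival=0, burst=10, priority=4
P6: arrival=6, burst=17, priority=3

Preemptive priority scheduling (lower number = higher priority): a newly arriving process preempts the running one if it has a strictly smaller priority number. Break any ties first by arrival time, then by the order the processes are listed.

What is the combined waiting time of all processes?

Schedule: | P5 0-2 | P1 2-7 | P4 7-13 | P1 13-23 | P6 23-40 | P5 40-48 | P3 48-51 | P2 51-65 | P0 65-67 |
Completion: P0=67  P1=23  P2=65  P3=51  P4=13  P5=48  P6=40
Waiting = turnaround − burst: P0=59, P1=6, P2=51, P3=42, P4=0, P5=38, P6=17
Total waiting = 59 + 6 + 51 + 42 + 0 + 38 + 17 = 213

213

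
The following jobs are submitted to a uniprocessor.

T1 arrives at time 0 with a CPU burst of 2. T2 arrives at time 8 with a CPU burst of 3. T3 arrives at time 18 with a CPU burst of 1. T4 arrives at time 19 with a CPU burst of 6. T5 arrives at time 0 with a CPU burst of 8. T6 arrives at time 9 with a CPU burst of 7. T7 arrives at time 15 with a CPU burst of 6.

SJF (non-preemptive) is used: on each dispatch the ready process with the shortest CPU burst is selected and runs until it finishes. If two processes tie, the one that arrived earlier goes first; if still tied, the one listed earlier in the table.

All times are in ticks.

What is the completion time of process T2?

Gantt: | T1 0-2 | T5 2-10 | T2 10-13 | T6 13-20 | T3 20-21 | T7 21-27 | T4 27-33 |
Completion: T1=2  T2=13  T3=21  T4=33  T5=10  T6=20  T7=27

13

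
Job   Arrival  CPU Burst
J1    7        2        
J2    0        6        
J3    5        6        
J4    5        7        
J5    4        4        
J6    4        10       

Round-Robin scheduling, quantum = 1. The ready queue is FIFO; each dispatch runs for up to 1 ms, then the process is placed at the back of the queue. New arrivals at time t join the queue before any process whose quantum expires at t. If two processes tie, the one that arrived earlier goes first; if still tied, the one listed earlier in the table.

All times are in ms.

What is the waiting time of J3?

18

Timeline: | J2 0-4 | J5 4-5 | J6 5-6 | J2 6-7 | J3 7-8 | J4 8-9 | J5 9-10 | J6 10-11 | J1 11-12 | J2 12-13 | J3 13-14 | J4 14-15 | J5 15-16 | J6 16-17 | J1 17-18 | J3 18-19 | J4 19-20 | J5 20-21 | J6 21-22 | J3 22-23 | J4 23-24 | J6 24-25 | J3 25-26 | J4 26-27 | J6 27-28 | J3 28-29 | J4 29-30 | J6 30-31 | J4 31-32 | J6 32-35 |
Completion: J1=18  J2=13  J3=29  J4=32  J5=21  J6=35
Turnaround (C−A): J1=11  J2=13  J3=24  J4=27  J5=17  J6=31
Waiting(J3) = turnaround − burst = 24 − 6 = 18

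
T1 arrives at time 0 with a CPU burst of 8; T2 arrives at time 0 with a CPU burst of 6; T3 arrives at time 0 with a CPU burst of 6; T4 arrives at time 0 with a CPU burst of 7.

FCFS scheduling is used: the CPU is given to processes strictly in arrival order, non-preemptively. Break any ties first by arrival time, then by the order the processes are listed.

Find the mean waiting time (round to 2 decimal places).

10.50

Timeline: | T1 0-8 | T2 8-14 | T3 14-20 | T4 20-27 |
Completion: T1=8  T2=14  T3=20  T4=27
Waiting times: T1=0, T2=8, T3=14, T4=20
Average waiting = (0+8+14+20) / 4 = 42/4 = 10.50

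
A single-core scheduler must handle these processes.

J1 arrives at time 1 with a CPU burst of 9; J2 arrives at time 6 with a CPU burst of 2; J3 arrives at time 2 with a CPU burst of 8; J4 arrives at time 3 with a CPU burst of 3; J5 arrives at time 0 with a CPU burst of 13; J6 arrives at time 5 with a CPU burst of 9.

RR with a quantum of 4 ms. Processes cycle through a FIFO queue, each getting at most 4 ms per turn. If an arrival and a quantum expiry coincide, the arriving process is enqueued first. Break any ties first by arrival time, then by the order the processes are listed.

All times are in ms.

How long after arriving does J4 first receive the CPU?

9

Schedule: | J5 0-4 | J1 4-8 | J3 8-12 | J4 12-15 | J5 15-19 | J6 19-23 | J2 23-25 | J1 25-29 | J3 29-33 | J5 33-37 | J6 37-41 | J1 41-42 | J5 42-43 | J6 43-44 |
Completion: J1=42  J2=25  J3=33  J4=15  J5=43  J6=44
Response(J4) = first start − arrival = 12 − 3 = 9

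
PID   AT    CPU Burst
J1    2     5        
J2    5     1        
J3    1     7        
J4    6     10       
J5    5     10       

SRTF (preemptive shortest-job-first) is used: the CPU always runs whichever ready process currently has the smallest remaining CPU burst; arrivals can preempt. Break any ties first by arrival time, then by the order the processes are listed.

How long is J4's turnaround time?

Gantt: | idle 0-1 | J3 1-2 | J1 2-5 | J2 5-6 | J1 6-8 | J3 8-14 | J5 14-24 | J4 24-34 |
Completion: J1=8  J2=6  J3=14  J4=34  J5=24
Turnaround (C−A): J1=6  J2=1  J3=13  J4=28  J5=19
Turnaround(J4) = completion − arrival = 34 − 6 = 28

28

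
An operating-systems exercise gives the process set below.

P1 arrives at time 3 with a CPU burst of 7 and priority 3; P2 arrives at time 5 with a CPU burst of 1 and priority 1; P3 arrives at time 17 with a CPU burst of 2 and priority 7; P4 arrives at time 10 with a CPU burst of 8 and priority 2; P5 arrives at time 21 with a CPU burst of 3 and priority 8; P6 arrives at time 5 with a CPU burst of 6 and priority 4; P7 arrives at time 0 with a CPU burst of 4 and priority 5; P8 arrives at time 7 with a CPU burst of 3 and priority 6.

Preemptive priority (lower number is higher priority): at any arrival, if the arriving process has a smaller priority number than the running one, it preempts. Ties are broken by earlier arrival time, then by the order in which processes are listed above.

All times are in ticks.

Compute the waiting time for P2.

0

Gantt: | P7 0-3 | P1 3-5 | P2 5-6 | P1 6-10 | P4 10-18 | P1 18-19 | P6 19-25 | P7 25-26 | P8 26-29 | P3 29-31 | P5 31-34 |
Completion: P1=19  P2=6  P3=31  P4=18  P5=34  P6=25  P7=26  P8=29
Waiting(P2) = turnaround − burst = 1 − 1 = 0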